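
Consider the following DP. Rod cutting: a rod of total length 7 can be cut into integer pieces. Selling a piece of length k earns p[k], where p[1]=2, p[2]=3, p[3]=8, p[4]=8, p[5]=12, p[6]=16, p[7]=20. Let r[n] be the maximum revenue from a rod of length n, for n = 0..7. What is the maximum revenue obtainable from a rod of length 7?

20

   n    0    1    2    3    4    5    6    7
r[n]    0    2    4    8   10   12   16   20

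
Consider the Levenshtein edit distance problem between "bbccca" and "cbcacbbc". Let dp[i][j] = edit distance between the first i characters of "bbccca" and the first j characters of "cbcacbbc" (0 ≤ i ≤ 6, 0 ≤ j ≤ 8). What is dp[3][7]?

   ''  c  b  c  a  c  b  b  c
''  0  1  2  3  4  5  6  7  8
 b  1  1  1  2  3  4  5  6  7
 b  2  2  1  2  3  4  4  5  6
 c  3  2  2  1  2  3  4  5  5
 c  4  3  3  2  2  2  3  4  5
 c  5  4  4  3  3  2  3  4  4
 a  6  5  5  4  3  3  3  4  5

5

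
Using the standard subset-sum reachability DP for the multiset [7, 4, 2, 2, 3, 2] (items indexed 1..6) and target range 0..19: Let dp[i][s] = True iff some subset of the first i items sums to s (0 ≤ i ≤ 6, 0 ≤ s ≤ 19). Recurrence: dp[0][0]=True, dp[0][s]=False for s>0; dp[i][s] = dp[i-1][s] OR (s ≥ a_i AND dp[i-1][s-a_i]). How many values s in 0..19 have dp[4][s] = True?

i\s   0   1   2   3   4   5   6   7   8   9  10  11  12  13  14  15  16  17  18  19
  0   T   F   F   F   F   F   F   F   F   F   F   F   F   F   F   F   F   F   F   F
  1   T   F   F   F   F   F   F   T   F   F   F   F   F   F   F   F   F   F   F   F
  2   T   F   F   F   T   F   F   T   F   F   F   T   F   F   F   F   F   F   F   F
  3   T   F   T   F   T   F   T   T   F   T   F   T   F   T   F   F   F   F   F   F
  4   T   F   T   F   T   F   T   T   T   T   F   T   F   T   F   T   F   F   F   F
  5   T   F   T   T   T   T   T   T   T   T   T   T   T   T   T   T   T   F   T   F
  6   T   F   T   T   T   T   T   T   T   T   T   T   T   T   T   T   T   T   T   F

10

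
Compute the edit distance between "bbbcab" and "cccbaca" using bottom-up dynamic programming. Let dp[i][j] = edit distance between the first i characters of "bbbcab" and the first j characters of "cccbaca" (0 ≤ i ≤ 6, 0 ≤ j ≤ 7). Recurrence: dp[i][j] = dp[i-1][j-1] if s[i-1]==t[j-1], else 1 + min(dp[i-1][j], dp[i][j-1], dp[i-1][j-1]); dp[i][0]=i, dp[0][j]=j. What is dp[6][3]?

   ''  c  c  c  b  a  c  a
''  0  1  2  3  4  5  6  7
 b  1  1  2  3  3  4  5  6
 b  2  2  2  3  3  4  5  6
 b  3  3  3  3  3  4  5  6
 c  4  3  3  3  4  4  4  5
 a  5  4  4  4  4  4  5  4
 b  6  5  5  5  4  5  5  5

5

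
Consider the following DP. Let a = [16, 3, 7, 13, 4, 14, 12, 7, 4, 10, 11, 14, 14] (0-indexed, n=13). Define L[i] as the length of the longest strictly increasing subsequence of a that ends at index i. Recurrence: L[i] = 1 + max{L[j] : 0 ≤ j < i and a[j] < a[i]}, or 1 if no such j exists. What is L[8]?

2

   i    0    1    2    3    4    5    6    7    8    9   10   11   12
a[i]   16    3    7   13    4   14   12    7    4   10   11   14   14
L[i]    1    1    2    3    2    4    3    3    2    4    5    6    6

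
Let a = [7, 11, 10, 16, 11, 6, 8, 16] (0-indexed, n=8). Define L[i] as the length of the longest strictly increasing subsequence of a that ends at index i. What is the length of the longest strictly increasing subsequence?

   i    0    1    2    3    4    5    6    7
a[i]    7   11   10   16   11    6    8   16
L[i]    1    2    2    3    3    1    2    4

4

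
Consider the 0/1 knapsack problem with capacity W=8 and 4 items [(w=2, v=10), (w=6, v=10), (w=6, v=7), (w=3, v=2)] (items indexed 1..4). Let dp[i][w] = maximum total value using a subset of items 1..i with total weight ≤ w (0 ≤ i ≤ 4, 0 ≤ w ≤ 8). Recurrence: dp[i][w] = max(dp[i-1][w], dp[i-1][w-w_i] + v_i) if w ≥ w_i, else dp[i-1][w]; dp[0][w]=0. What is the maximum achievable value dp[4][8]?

i\w   0   1   2   3   4   5   6   7   8
  0   0   0   0   0   0   0   0   0   0
  1   0   0  10  10  10  10  10  10  10
  2   0   0  10  10  10  10  10  10  20
  3   0   0  10  10  10  10  10  10  20
  4   0   0  10  10  10  12  12  12  20

20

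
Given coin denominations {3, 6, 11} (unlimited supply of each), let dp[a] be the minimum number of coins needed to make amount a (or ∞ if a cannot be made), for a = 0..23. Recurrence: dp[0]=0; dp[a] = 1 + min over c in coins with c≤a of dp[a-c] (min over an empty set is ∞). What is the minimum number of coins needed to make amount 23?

 a  0  1  2  3  4  5  6  7  8  9 10 11 12 13 14 15 16 17 18 19 20 21 22 23
dp  0  -  -  1  -  -  1  -  -  2  -  1  2  -  2  3  -  2  3  -  3  4  2  3
(- denotes ∞ / unreachable)

3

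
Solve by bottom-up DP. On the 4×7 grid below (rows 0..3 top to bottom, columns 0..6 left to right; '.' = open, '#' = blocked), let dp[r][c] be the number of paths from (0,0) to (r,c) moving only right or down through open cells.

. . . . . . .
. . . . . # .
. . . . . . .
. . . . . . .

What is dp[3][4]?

r\c   0   1   2   3   4   5   6
  0   1   1   1   1   1   1   1
  1   1   2   3   4   5   0   1
  2   1   3   6  10  15  15  16
  3   1   4  10  20  35  50  66

35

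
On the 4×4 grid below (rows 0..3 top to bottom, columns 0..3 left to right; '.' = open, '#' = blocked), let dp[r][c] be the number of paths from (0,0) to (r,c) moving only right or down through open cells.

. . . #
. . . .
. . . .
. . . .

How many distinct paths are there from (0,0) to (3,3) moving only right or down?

19

r\c   0   1   2   3
  0   1   1   1   0
  1   1   2   3   3
  2   1   3   6   9
  3   1   4  10  19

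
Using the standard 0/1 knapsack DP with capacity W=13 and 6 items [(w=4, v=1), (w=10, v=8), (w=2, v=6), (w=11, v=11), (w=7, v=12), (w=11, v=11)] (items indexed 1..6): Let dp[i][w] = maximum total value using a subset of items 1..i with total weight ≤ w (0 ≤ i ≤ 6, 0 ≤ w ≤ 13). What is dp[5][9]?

i\w   0   1   2   3   4   5   6   7   8   9  10  11  12  13
  0   0   0   0   0   0   0   0   0   0   0   0   0   0   0
  1   0   0   0   0   1   1   1   1   1   1   1   1   1   1
  2   0   0   0   0   1   1   1   1   1   1   8   8   8   8
  3   0   0   6   6   6   6   7   7   7   7   8   8  14  14
  4   0   0   6   6   6   6   7   7   7   7   8  11  14  17
  5   0   0   6   6   6   6   7  12  12  18  18  18  18  19
  6   0   0   6   6   6   6   7  12  12  18  18  18  18  19

18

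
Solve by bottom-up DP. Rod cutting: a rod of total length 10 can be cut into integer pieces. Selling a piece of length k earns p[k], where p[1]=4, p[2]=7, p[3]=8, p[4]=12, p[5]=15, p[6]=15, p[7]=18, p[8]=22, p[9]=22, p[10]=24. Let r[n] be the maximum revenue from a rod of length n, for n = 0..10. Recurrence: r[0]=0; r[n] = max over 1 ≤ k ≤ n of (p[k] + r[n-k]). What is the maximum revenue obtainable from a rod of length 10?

   n    0    1    2    3    4    5    6    7    8    9   10
r[n]    0    4    8   12   16   20   24   28   32   36   40

40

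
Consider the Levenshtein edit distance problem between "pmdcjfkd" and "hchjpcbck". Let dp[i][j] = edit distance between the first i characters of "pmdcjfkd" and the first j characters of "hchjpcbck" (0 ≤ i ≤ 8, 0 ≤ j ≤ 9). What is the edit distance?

   ''  h  c  h  j  p  c  b  c  k
''  0  1  2  3  4  5  6  7  8  9
 p  1  1  2  3  4  4  5  6  7  8
 m  2  2  2  3  4  5  5  6  7  8
 d  3  3  3  3  4  5  6  6  7  8
 c  4  4  3  4  4  5  5  6  6  7
 j  5  5  4  4  4  5  6  6  7  7
 f  6  6  5  5  5  5  6  7  7  8
 k  7  7  6  6  6  6  6  7  8  7
 d  8  8  7  7  7  7  7  7  8  8

8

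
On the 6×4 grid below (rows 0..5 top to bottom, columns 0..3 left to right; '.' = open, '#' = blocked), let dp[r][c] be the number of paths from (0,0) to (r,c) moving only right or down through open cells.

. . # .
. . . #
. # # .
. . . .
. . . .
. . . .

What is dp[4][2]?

3

r\c   0   1   2   3
  0   1   1   0   0
  1   1   2   2   0
  2   1   0   0   0
  3   1   1   1   1
  4   1   2   3   4
  5   1   3   6  10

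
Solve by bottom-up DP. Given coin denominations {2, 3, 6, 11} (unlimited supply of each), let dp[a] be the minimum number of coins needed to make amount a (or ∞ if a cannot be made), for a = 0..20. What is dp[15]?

3

 a  0  1  2  3  4  5  6  7  8  9 10 11 12 13 14 15 16 17 18 19 20
dp  0  -  1  1  2  2  1  3  2  2  3  1  2  2  2  3  3  2  3  3  3
(- denotes ∞ / unreachable)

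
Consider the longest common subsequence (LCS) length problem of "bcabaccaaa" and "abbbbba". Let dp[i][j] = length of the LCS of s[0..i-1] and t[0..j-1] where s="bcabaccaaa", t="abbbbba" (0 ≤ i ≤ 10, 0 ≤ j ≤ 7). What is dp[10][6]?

2

   ''  a  b  b  b  b  b  a
''  0  0  0  0  0  0  0  0
 b  0  0  1  1  1  1  1  1
 c  0  0  1  1  1  1  1  1
 a  0  1  1  1  1  1  1  2
 b  0  1  2  2  2  2  2  2
 a  0  1  2  2  2  2  2  3
 c  0  1  2  2  2  2  2  3
 c  0  1  2  2  2  2  2  3
 a  0  1  2  2  2  2  2  3
 a  0  1  2  2  2  2  2  3
 a  0  1  2  2  2  2  2  3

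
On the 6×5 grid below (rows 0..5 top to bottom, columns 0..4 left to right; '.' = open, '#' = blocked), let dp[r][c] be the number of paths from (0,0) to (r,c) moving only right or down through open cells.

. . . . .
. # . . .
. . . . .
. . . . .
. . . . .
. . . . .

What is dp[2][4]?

7

r\c   0   1   2   3   4
  0   1   1   1   1   1
  1   1   0   1   2   3
  2   1   1   2   4   7
  3   1   2   4   8  15
  4   1   3   7  15  30
  5   1   4  11  26  56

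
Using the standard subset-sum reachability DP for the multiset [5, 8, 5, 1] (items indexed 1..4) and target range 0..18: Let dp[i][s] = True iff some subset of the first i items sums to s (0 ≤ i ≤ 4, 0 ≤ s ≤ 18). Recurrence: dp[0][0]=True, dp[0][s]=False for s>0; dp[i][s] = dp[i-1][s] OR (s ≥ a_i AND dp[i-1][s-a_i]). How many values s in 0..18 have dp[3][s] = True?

6

i\s   0   1   2   3   4   5   6   7   8   9  10  11  12  13  14  15  16  17  18
  0   T   F   F   F   F   F   F   F   F   F   F   F   F   F   F   F   F   F   F
  1   T   F   F   F   F   T   F   F   F   F   F   F   F   F   F   F   F   F   F
  2   T   F   F   F   F   T   F   F   T   F   F   F   F   T   F   F   F   F   F
  3   T   F   F   F   F   T   F   F   T   F   T   F   F   T   F   F   F   F   T
  4   T   T   F   F   F   T   T   F   T   T   T   T   F   T   T   F   F   F   T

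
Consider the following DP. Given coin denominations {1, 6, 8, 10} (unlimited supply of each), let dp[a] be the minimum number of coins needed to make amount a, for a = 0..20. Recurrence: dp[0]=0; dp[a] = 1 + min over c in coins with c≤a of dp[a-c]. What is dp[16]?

2

 a  0  1  2  3  4  5  6  7  8  9 10 11 12 13 14 15 16 17 18 19 20
dp  0  1  2  3  4  5  1  2  1  2  1  2  2  3  2  3  2  3  2  3  2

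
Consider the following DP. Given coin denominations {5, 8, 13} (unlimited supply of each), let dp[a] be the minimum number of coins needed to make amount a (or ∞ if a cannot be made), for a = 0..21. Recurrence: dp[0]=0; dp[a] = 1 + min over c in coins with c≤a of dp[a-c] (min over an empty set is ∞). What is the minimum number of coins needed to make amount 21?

 a  0  1  2  3  4  5  6  7  8  9 10 11 12 13 14 15 16 17 18 19 20 21
dp  0  -  -  -  -  1  -  -  1  -  2  -  -  1  -  3  2  -  2  -  4  2
(- denotes ∞ / unreachable)

2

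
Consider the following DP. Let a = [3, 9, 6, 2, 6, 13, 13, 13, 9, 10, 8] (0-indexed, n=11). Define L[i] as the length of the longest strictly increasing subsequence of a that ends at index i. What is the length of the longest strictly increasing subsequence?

   i    0    1    2    3    4    5    6    7    8    9   10
a[i]    3    9    6    2    6   13   13   13    9   10    8
L[i]    1    2    2    1    2    3    3    3    3    4    3

4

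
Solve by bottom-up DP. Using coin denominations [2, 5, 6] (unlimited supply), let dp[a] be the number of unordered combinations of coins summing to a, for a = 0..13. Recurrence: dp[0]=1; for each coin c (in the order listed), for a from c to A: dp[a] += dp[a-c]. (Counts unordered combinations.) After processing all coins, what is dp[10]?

after  coin     0     1     2     3     4     5     6     7     8     9    10    11    12    13
          2     1     0     1     0     1     0     1     0     1     0     1     0     1     0
          5     1     0     1     0     1     1     1     1     1     1     2     1     2     1
          6     1     0     1     0     1     1     2     1     2     1     3     2     4     2

3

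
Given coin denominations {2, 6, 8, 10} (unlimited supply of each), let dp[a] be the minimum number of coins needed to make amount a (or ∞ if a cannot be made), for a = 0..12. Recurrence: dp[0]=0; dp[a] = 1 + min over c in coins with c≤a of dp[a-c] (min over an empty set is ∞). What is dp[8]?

1

 a  0  1  2  3  4  5  6  7  8  9 10 11 12
dp  0  -  1  -  2  -  1  -  1  -  1  -  2
(- denotes ∞ / unreachable)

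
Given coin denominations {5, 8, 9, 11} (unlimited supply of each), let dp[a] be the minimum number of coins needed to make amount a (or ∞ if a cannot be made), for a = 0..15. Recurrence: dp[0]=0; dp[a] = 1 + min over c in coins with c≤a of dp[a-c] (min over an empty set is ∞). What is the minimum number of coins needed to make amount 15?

 a  0  1  2  3  4  5  6  7  8  9 10 11 12 13 14 15
dp  0  -  -  -  -  1  -  -  1  1  2  1  -  2  2  3
(- denotes ∞ / unreachable)

3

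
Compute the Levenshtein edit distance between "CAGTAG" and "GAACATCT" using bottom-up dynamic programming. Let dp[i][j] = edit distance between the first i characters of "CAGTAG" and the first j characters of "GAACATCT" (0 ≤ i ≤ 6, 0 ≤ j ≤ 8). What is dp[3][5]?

4

   ''  G  A  A  C  A  T  C  T
''  0  1  2  3  4  5  6  7  8
 C  1  1  2  3  3  4  5  6  7
 A  2  2  1  2  3  3  4  5  6
 G  3  2  2  2  3  4  4  5  6
 T  4  3  3  3  3  4  4  5  5
 A  5  4  3  3  4  3  4  5  6
 G  6  5  4  4  4  4  4  5  6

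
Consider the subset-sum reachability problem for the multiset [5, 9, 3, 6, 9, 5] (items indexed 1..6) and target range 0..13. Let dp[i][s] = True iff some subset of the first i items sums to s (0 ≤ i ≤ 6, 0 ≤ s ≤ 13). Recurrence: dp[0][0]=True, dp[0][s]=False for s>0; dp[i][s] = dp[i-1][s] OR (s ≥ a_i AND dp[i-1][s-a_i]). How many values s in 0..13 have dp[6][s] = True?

10

i\s   0   1   2   3   4   5   6   7   8   9  10  11  12  13
  0   T   F   F   F   F   F   F   F   F   F   F   F   F   F
  1   T   F   F   F   F   T   F   F   F   F   F   F   F   F
  2   T   F   F   F   F   T   F   F   F   T   F   F   F   F
  3   T   F   F   T   F   T   F   F   T   T   F   F   T   F
  4   T   F   F   T   F   T   T   F   T   T   F   T   T   F
  5   T   F   F   T   F   T   T   F   T   T   F   T   T   F
  6   T   F   F   T   F   T   T   F   T   T   T   T   T   T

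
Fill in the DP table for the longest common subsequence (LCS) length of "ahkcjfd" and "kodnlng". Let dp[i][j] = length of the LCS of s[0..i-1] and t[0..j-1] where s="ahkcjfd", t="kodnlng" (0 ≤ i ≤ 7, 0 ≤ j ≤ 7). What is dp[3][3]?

   ''  k  o  d  n  l  n  g
''  0  0  0  0  0  0  0  0
 a  0  0  0  0  0  0  0  0
 h  0  0  0  0  0  0  0  0
 k  0  1  1  1  1  1  1  1
 c  0  1  1  1  1  1  1  1
 j  0  1  1  1  1  1  1  1
 f  0  1  1  1  1  1  1  1
 d  0  1  1  2  2  2  2  2

1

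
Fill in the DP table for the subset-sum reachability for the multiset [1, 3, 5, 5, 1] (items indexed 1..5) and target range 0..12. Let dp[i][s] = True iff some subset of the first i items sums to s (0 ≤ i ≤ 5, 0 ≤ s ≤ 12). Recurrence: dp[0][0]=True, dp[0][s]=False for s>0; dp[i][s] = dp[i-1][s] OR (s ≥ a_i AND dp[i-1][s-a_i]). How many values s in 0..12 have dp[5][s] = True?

i\s   0   1   2   3   4   5   6   7   8   9  10  11  12
  0   T   F   F   F   F   F   F   F   F   F   F   F   F
  1   T   T   F   F   F   F   F   F   F   F   F   F   F
  2   T   T   F   T   T   F   F   F   F   F   F   F   F
  3   T   T   F   T   T   T   T   F   T   T   F   F   F
  4   T   T   F   T   T   T   T   F   T   T   T   T   F
  5   T   T   T   T   T   T   T   T   T   T   T   T   T

13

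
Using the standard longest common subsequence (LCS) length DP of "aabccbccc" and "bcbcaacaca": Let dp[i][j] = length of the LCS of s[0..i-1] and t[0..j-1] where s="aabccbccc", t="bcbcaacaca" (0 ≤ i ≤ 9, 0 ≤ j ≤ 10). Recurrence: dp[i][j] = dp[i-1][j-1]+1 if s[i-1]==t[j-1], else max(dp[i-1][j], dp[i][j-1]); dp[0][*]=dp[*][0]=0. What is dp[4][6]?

2

   ''  b  c  b  c  a  a  c  a  c  a
''  0  0  0  0  0  0  0  0  0  0  0
 a  0  0  0  0  0  1  1  1  1  1  1
 a  0  0  0  0  0  1  2  2  2  2  2
 b  0  1  1  1  1  1  2  2  2  2  2
 c  0  1  2  2  2  2  2  3  3  3  3
 c  0  1  2  2  3  3  3  3  3  4  4
 b  0  1  2  3  3  3  3  3  3  4  4
 c  0  1  2  3  4  4  4  4  4  4  4
 c  0  1  2  3  4  4  4  5  5  5  5
 c  0  1  2  3  4  4  4  5  5  6  6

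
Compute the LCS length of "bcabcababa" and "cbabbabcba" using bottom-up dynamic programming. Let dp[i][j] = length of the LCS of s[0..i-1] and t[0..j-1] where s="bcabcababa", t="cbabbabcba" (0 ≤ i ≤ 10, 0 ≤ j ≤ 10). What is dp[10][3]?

   ''  c  b  a  b  b  a  b  c  b  a
''  0  0  0  0  0  0  0  0  0  0  0
 b  0  0  1  1  1  1  1  1  1  1  1
 c  0  1  1  1  1  1  1  1  2  2  2
 a  0  1  1  2  2  2  2  2  2  2  3
 b  0  1  2  2  3  3  3  3  3  3  3
 c  0  1  2  2  3  3  3  3  4  4  4
 a  0  1  2  3  3  3  4  4  4  4  5
 b  0  1  2  3  4  4  4  5  5  5  5
 a  0  1  2  3  4  4  5  5  5  5  6
 b  0  1  2  3  4  5  5  6  6  6  6
 a  0  1  2  3  4  5  6  6  6  6  7

3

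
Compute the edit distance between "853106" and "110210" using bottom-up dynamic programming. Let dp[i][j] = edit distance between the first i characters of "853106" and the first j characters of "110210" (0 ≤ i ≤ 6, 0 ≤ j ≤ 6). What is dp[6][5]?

   ''  1  1  0  2  1  0
''  0  1  2  3  4  5  6
 8  1  1  2  3  4  5  6
 5  2  2  2  3  4  5  6
 3  3  3  3  3  4  5  6
 1  4  3  3  4  4  4  5
 0  5  4  4  3  4  5  4
 6  6  5  5  4  4  5  5

5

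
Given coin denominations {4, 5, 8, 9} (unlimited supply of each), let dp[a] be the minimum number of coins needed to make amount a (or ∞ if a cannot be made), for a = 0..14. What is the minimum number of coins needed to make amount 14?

2

 a  0  1  2  3  4  5  6  7  8  9 10 11 12 13 14
dp  0  -  -  -  1  1  -  -  1  1  2  -  2  2  2
(- denotes ∞ / unreachable)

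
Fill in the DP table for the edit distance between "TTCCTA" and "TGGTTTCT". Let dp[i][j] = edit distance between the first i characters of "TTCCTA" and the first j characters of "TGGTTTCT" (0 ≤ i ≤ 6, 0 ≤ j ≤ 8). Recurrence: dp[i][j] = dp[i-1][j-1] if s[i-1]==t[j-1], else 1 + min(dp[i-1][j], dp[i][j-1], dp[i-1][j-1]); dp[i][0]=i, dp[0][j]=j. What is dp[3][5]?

   ''  T  G  G  T  T  T  C  T
''  0  1  2  3  4  5  6  7  8
 T  1  0  1  2  3  4  5  6  7
 T  2  1  1  2  2  3  4  5  6
 C  3  2  2  2  3  3  4  4  5
 C  4  3  3  3  3  4  4  4  5
 T  5  4  4  4  3  3  4  5  4
 A  6  5  5  5  4  4  4  5  5

3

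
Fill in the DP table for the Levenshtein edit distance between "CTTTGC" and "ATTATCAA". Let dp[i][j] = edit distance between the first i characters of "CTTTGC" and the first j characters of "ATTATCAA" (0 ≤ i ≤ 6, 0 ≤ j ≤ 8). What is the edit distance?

   ''  A  T  T  A  T  C  A  A
''  0  1  2  3  4  5  6  7  8
 C  1  1  2  3  4  5  5  6  7
 T  2  2  1  2  3  4  5  6  7
 T  3  3  2  1  2  3  4  5  6
 T  4  4  3  2  2  2  3  4  5
 G  5  5  4  3  3  3  3  4  5
 C  6  6  5  4  4  4  3  4  5

5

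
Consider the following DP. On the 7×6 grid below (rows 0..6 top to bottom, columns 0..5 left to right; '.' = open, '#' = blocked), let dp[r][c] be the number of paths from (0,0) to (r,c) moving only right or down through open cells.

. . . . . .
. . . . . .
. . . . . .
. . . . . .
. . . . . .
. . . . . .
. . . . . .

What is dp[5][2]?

r\c   0   1   2   3   4   5
  0   1   1   1   1   1   1
  1   1   2   3   4   5   6
  2   1   3   6  10  15  21
  3   1   4  10  20  35  56
  4   1   5  15  35  70 126
  5   1   6  21  56 126 252
  6   1   7  28  84 210 462

21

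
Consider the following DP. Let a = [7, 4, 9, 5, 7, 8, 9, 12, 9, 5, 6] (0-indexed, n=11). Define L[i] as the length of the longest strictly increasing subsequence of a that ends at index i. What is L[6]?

5

   i    0    1    2    3    4    5    6    7    8    9   10
a[i]    7    4    9    5    7    8    9   12    9    5    6
L[i]    1    1    2    2    3    4    5    6    5    2    3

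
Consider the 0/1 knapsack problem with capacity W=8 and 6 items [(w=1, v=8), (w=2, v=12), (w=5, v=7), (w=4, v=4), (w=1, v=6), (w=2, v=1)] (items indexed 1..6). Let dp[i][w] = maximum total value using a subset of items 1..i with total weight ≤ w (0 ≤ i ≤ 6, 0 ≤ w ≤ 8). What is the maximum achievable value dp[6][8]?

i\w   0   1   2   3   4   5   6   7   8
  0   0   0   0   0   0   0   0   0   0
  1   0   8   8   8   8   8   8   8   8
  2   0   8  12  20  20  20  20  20  20
  3   0   8  12  20  20  20  20  20  27
  4   0   8  12  20  20  20  20  24  27
  5   0   8  14  20  26  26  26  26  30
  6   0   8  14  20  26  26  27  27  30

30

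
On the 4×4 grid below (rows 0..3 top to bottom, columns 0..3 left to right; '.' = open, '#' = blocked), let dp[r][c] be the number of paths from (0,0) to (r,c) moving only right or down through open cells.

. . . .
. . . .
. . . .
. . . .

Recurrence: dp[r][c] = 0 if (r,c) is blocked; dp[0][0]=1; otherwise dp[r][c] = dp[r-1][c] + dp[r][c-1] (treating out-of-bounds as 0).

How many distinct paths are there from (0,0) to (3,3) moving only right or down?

r\c   0   1   2   3
  0   1   1   1   1
  1   1   2   3   4
  2   1   3   6  10
  3   1   4  10  20

20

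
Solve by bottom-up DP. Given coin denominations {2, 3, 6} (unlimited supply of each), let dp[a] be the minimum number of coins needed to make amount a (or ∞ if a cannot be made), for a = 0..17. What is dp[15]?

 a  0  1  2  3  4  5  6  7  8  9 10 11 12 13 14 15 16 17
dp  0  -  1  1  2  2  1  3  2  2  3  3  2  4  3  3  4  4
(- denotes ∞ / unreachable)

3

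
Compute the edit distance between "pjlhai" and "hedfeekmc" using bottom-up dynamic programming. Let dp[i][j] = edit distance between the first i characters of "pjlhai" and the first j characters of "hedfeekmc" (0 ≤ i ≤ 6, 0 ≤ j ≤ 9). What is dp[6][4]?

   ''  h  e  d  f  e  e  k  m  c
''  0  1  2  3  4  5  6  7  8  9
 p  1  1  2  3  4  5  6  7  8  9
 j  2  2  2  3  4  5  6  7  8  9
 l  3  3  3  3  4  5  6  7  8  9
 h  4  3  4  4  4  5  6  7  8  9
 a  5  4  4  5  5  5  6  7  8  9
 i  6  5  5  5  6  6  6  7  8  9

6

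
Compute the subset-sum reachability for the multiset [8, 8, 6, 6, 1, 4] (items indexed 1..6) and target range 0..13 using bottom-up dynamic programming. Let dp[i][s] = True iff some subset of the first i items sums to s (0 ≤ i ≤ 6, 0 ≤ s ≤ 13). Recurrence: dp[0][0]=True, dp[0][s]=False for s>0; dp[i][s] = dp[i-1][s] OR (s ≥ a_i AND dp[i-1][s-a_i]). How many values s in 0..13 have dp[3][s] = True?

i\s   0   1   2   3   4   5   6   7   8   9  10  11  12  13
  0   T   F   F   F   F   F   F   F   F   F   F   F   F   F
  1   T   F   F   F   F   F   F   F   T   F   F   F   F   F
  2   T   F   F   F   F   F   F   F   T   F   F   F   F   F
  3   T   F   F   F   F   F   T   F   T   F   F   F   F   F
  4   T   F   F   F   F   F   T   F   T   F   F   F   T   F
  5   T   T   F   F   F   F   T   T   T   T   F   F   T   T
  6   T   T   F   F   T   T   T   T   T   T   T   T   T   T

3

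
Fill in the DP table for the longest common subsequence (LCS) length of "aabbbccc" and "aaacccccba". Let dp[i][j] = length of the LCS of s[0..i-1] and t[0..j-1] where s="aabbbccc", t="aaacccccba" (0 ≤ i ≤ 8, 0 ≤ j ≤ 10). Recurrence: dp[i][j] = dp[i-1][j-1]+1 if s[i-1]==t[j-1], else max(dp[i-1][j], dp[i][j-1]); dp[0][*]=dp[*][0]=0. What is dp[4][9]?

3

   ''  a  a  a  c  c  c  c  c  b  a
''  0  0  0  0  0  0  0  0  0  0  0
 a  0  1  1  1  1  1  1  1  1  1  1
 a  0  1  2  2  2  2  2  2  2  2  2
 b  0  1  2  2  2  2  2  2  2  3  3
 b  0  1  2  2  2  2  2  2  2  3  3
 b  0  1  2  2  2  2  2  2  2  3  3
 c  0  1  2  2  3  3  3  3  3  3  3
 c  0  1  2  2  3  4  4  4  4  4  4
 c  0  1  2  2  3  4  5  5  5  5  5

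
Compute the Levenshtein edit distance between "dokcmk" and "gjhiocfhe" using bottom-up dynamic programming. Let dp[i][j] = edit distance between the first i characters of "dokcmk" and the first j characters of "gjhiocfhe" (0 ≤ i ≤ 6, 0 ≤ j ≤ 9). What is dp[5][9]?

8

   ''  g  j  h  i  o  c  f  h  e
''  0  1  2  3  4  5  6  7  8  9
 d  1  1  2  3  4  5  6  7  8  9
 o  2  2  2  3  4  4  5  6  7  8
 k  3  3  3  3  4  5  5  6  7  8
 c  4  4  4  4  4  5  5  6  7  8
 m  5  5  5  5  5  5  6  6  7  8
 k  6  6  6  6  6  6  6  7  7  8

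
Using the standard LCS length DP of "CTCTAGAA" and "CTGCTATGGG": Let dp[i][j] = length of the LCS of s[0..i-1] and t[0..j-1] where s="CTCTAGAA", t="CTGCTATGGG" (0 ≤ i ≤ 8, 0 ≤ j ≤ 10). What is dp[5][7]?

5

   ''  C  T  G  C  T  A  T  G  G  G
''  0  0  0  0  0  0  0  0  0  0  0
 C  0  1  1  1  1  1  1  1  1  1  1
 T  0  1  2  2  2  2  2  2  2  2  2
 C  0  1  2  2  3  3  3  3  3  3  3
 T  0  1  2  2  3  4  4  4  4  4  4
 A  0  1  2  2  3  4  5  5  5  5  5
 G  0  1  2  3  3  4  5  5  6  6  6
 A  0  1  2  3  3  4  5  5  6  6  6
 A  0  1  2  3  3  4  5  5  6  6  6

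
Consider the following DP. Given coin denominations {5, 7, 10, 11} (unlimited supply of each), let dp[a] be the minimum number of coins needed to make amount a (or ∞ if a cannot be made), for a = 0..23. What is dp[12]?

2

 a  0  1  2  3  4  5  6  7  8  9 10 11 12 13 14 15 16 17 18 19 20 21 22 23
dp  0  -  -  -  -  1  -  1  -  -  1  1  2  -  2  2  2  2  2  3  2  2  2  3
(- denotes ∞ / unreachable)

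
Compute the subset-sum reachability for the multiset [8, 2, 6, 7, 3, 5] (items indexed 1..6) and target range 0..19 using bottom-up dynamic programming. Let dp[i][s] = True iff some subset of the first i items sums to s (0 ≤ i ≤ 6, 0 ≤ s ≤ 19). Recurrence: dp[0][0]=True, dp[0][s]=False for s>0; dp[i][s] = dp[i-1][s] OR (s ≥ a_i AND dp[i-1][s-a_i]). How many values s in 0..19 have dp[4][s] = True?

i\s   0   1   2   3   4   5   6   7   8   9  10  11  12  13  14  15  16  17  18  19
  0   T   F   F   F   F   F   F   F   F   F   F   F   F   F   F   F   F   F   F   F
  1   T   F   F   F   F   F   F   F   T   F   F   F   F   F   F   F   F   F   F   F
  2   T   F   T   F   F   F   F   F   T   F   T   F   F   F   F   F   F   F   F   F
  3   T   F   T   F   F   F   T   F   T   F   T   F   F   F   T   F   T   F   F   F
  4   T   F   T   F   F   F   T   T   T   T   T   F   F   T   T   T   T   T   F   F
  5   T   F   T   T   F   T   T   T   T   T   T   T   T   T   T   T   T   T   T   T
  6   T   F   T   T   F   T   T   T   T   T   T   T   T   T   T   T   T   T   T   T

12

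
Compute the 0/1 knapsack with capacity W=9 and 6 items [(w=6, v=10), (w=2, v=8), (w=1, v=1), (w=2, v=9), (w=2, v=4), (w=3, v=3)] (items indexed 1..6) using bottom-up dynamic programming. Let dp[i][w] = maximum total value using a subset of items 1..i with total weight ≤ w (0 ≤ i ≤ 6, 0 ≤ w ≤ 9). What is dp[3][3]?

i\w   0   1   2   3   4   5   6   7   8   9
  0   0   0   0   0   0   0   0   0   0   0
  1   0   0   0   0   0   0  10  10  10  10
  2   0   0   8   8   8   8  10  10  18  18
  3   0   1   8   9   9   9  10  11  18  19
  4   0   1   9  10  17  18  18  18  19  20
  5   0   1   9  10  17  18  21  22  22  22
  6   0   1   9  10  17  18  21  22  22  24

9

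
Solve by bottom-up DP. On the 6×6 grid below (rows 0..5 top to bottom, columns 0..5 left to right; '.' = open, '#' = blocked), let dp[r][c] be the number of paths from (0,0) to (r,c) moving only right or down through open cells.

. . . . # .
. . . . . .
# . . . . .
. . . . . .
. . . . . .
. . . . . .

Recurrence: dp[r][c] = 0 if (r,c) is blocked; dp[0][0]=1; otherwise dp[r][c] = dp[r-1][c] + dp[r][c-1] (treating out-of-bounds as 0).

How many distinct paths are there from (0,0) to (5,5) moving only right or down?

r\c   0   1   2   3   4   5
  0   1   1   1   1   0   0
  1   1   2   3   4   4   4
  2   0   2   5   9  13  17
  3   0   2   7  16  29  46
  4   0   2   9  25  54 100
  5   0   2  11  36  90 190

190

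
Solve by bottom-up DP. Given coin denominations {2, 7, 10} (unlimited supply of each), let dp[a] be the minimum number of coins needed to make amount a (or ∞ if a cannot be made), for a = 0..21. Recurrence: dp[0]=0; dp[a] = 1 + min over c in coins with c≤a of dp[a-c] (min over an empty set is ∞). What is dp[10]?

 a  0  1  2  3  4  5  6  7  8  9 10 11 12 13 14 15 16 17 18 19 20 21
dp  0  -  1  -  2  -  3  1  4  2  1  3  2  4  2  5  3  2  4  3  2  3
(- denotes ∞ / unreachable)

1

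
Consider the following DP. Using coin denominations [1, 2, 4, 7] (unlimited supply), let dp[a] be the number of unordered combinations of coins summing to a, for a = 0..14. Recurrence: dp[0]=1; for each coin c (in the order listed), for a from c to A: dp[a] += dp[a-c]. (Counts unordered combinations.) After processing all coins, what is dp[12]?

20

after  coin     0     1     2     3     4     5     6     7     8     9    10    11    12    13    14
          1     1     1     1     1     1     1     1     1     1     1     1     1     1     1     1
          2     1     1     2     2     3     3     4     4     5     5     6     6     7     7     8
          4     1     1     2     2     4     4     6     6     9     9    12    12    16    16    20
          7     1     1     2     2     4     4     6     7    10    11    14    16    20    22    27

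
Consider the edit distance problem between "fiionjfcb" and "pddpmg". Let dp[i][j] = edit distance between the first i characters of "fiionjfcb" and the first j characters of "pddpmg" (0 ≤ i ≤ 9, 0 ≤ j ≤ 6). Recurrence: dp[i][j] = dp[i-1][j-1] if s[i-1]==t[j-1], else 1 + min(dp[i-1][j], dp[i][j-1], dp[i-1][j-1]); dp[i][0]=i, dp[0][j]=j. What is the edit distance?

9

   ''  p  d  d  p  m  g
''  0  1  2  3  4  5  6
 f  1  1  2  3  4  5  6
 i  2  2  2  3  4  5  6
 i  3  3  3  3  4  5  6
 o  4  4  4  4  4  5  6
 n  5  5  5  5  5  5  6
 j  6  6  6  6  6  6  6
 f  7  7  7  7  7  7  7
 c  8  8  8  8  8  8  8
 b  9  9  9  9  9  9  9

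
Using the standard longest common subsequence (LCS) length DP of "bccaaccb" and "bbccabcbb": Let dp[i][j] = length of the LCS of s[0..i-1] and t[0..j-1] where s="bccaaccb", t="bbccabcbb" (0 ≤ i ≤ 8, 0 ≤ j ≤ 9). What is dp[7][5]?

4

   ''  b  b  c  c  a  b  c  b  b
''  0  0  0  0  0  0  0  0  0  0
 b  0  1  1  1  1  1  1  1  1  1
 c  0  1  1  2  2  2  2  2  2  2
 c  0  1  1  2  3  3  3  3  3  3
 a  0  1  1  2  3  4  4  4  4  4
 a  0  1  1  2  3  4  4  4  4  4
 c  0  1  1  2  3  4  4  5  5  5
 c  0  1  1  2  3  4  4  5  5  5
 b  0  1  2  2  3  4  5  5  6  6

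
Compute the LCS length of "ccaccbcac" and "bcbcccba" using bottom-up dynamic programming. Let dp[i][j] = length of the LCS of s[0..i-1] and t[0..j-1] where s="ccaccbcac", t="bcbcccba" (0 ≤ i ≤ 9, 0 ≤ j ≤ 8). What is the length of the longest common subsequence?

   ''  b  c  b  c  c  c  b  a
''  0  0  0  0  0  0  0  0  0
 c  0  0  1  1  1  1  1  1  1
 c  0  0  1  1  2  2  2  2  2
 a  0  0  1  1  2  2  2  2  3
 c  0  0  1  1  2  3  3  3  3
 c  0  0  1  1  2  3  4  4  4
 b  0  1  1  2  2  3  4  5  5
 c  0  1  2  2  3  3  4  5  5
 a  0  1  2  2  3  3  4  5  6
 c  0  1  2  2  3  4  4  5  6

6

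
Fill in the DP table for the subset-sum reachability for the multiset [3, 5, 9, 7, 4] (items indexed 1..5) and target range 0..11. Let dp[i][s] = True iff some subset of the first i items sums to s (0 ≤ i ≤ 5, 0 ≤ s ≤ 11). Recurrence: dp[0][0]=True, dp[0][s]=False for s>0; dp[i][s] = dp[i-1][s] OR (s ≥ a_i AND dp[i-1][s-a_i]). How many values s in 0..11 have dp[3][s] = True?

5

i\s   0   1   2   3   4   5   6   7   8   9  10  11
  0   T   F   F   F   F   F   F   F   F   F   F   F
  1   T   F   F   T   F   F   F   F   F   F   F   F
  2   T   F   F   T   F   T   F   F   T   F   F   F
  3   T   F   F   T   F   T   F   F   T   T   F   F
  4   T   F   F   T   F   T   F   T   T   T   T   F
  5   T   F   F   T   T   T   F   T   T   T   T   T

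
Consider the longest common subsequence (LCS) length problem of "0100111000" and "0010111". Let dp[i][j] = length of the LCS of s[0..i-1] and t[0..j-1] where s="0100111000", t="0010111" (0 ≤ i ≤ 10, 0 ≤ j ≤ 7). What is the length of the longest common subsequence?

   ''  0  0  1  0  1  1  1
''  0  0  0  0  0  0  0  0
 0  0  1  1  1  1  1  1  1
 1  0  1  1  2  2  2  2  2
 0  0  1  2  2  3  3  3  3
 0  0  1  2  2  3  3  3  3
 1  0  1  2  3  3  4  4  4
 1  0  1  2  3  3  4  5  5
 1  0  1  2  3  3  4  5  6
 0  0  1  2  3  4  4  5  6
 0  0  1  2  3  4  4  5  6
 0  0  1  2  3  4  4  5  6

6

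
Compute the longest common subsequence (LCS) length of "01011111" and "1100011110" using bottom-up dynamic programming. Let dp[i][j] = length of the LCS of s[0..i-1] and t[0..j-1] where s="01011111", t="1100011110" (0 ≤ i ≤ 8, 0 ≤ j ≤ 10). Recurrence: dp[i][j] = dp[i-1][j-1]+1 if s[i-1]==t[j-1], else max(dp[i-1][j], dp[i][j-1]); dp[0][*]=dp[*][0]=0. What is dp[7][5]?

2

   ''  1  1  0  0  0  1  1  1  1  0
''  0  0  0  0  0  0  0  0  0  0  0
 0  0  0  0  1  1  1  1  1  1  1  1
 1  0  1  1  1  1  1  2  2  2  2  2
 0  0  1  1  2  2  2  2  2  2  2  3
 1  0  1  2  2  2  2  3  3  3  3  3
 1  0  1  2  2  2  2  3  4  4  4  4
 1  0  1  2  2  2  2  3  4  5  5  5
 1  0  1  2  2  2  2  3  4  5  6  6
 1  0  1  2  2  2  2  3  4  5  6  6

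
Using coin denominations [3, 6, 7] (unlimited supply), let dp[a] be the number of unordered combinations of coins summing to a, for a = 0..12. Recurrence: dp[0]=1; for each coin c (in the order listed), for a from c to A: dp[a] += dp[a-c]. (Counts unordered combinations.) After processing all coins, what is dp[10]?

after  coin     0     1     2     3     4     5     6     7     8     9    10    11    12
          3     1     0     0     1     0     0     1     0     0     1     0     0     1
          6     1     0     0     1     0     0     2     0     0     2     0     0     3
          7     1     0     0     1     0     0     2     1     0     2     1     0     3

1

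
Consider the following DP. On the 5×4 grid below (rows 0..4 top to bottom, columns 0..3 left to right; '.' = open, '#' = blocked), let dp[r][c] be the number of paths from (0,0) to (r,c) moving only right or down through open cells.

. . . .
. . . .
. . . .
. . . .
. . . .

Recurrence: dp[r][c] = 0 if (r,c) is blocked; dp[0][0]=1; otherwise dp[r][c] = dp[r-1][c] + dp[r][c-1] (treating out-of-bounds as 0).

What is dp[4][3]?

r\c   0   1   2   3
  0   1   1   1   1
  1   1   2   3   4
  2   1   3   6  10
  3   1   4  10  20
  4   1   5  15  35

35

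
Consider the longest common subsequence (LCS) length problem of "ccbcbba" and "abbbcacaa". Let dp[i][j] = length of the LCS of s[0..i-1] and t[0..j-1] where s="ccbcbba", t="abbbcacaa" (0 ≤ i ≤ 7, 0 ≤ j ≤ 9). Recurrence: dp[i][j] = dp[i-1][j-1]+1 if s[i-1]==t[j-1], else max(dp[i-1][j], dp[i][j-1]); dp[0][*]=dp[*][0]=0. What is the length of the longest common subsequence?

   ''  a  b  b  b  c  a  c  a  a
''  0  0  0  0  0  0  0  0  0  0
 c  0  0  0  0  0  1  1  1  1  1
 c  0  0  0  0  0  1  1  2  2  2
 b  0  0  1  1  1  1  1  2  2  2
 c  0  0  1  1  1  2  2  2  2  2
 b  0  0  1  2  2  2  2  2  2  2
 b  0  0  1  2  3  3  3  3  3  3
 a  0  1  1  2  3  3  4  4  4  4

4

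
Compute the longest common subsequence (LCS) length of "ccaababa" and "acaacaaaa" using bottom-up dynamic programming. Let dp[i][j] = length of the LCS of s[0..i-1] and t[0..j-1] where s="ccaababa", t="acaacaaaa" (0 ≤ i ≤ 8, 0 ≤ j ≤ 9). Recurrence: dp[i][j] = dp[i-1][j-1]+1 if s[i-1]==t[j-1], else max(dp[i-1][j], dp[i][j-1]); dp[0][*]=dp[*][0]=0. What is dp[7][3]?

2

   ''  a  c  a  a  c  a  a  a  a
''  0  0  0  0  0  0  0  0  0  0
 c  0  0  1  1  1  1  1  1  1  1
 c  0  0  1  1  1  2  2  2  2  2
 a  0  1  1  2  2  2  3  3  3  3
 a  0  1  1  2  3  3  3  4  4  4
 b  0  1  1  2  3  3  3  4  4  4
 a  0  1  1  2  3  3  4  4  5  5
 b  0  1  1  2  3  3  4  4  5  5
 a  0  1  1  2  3  3  4  5  5  6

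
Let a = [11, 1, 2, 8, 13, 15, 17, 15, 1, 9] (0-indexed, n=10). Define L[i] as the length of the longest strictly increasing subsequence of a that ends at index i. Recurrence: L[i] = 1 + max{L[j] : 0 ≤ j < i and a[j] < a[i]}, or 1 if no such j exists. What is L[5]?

   i    0    1    2    3    4    5    6    7    8    9
a[i]   11    1    2    8   13   15   17   15    1    9
L[i]    1    1    2    3    4    5    6    5    1    4

5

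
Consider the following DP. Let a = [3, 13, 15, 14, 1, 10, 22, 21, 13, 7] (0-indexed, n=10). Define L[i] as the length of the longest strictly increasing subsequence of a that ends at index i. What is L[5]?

2

   i    0    1    2    3    4    5    6    7    8    9
a[i]    3   13   15   14    1   10   22   21   13    7
L[i]    1    2    3    3    1    2    4    4    3    2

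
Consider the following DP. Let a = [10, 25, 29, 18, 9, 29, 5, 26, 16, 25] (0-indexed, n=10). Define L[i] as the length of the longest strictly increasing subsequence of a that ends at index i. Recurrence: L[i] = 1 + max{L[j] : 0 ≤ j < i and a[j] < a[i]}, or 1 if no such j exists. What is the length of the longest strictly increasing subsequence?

   i    0    1    2    3    4    5    6    7    8    9
a[i]   10   25   29   18    9   29    5   26   16   25
L[i]    1    2    3    2    1    3    1    3    2    3

3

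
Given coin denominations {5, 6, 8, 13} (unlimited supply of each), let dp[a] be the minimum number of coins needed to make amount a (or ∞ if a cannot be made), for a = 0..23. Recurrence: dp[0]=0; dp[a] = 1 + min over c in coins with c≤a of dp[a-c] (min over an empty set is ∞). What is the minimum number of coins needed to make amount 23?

 a  0  1  2  3  4  5  6  7  8  9 10 11 12 13 14 15 16 17 18 19 20 21 22 23
dp  0  -  -  -  -  1  1  -  1  -  2  2  2  1  2  3  2  3  2  2  3  2  3  3
(- denotes ∞ / unreachable)

3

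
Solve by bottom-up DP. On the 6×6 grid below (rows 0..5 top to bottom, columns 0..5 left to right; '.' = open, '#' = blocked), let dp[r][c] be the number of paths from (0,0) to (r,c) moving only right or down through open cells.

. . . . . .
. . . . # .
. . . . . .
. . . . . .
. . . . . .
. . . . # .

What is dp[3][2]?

10

r\c   0   1   2   3   4   5
  0   1   1   1   1   1   1
  1   1   2   3   4   0   1
  2   1   3   6  10  10  11
  3   1   4  10  20  30  41
  4   1   5  15  35  65 106
  5   1   6  21  56   0 106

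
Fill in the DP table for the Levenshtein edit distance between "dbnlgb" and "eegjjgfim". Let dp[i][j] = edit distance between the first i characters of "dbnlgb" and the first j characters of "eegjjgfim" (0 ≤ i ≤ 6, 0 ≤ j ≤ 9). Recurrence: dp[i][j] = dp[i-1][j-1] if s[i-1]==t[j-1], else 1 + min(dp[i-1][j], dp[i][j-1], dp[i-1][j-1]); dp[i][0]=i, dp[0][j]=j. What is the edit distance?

   ''  e  e  g  j  j  g  f  i  m
''  0  1  2  3  4  5  6  7  8  9
 d  1  1  2  3  4  5  6  7  8  9
 b  2  2  2  3  4  5  6  7  8  9
 n  3  3  3  3  4  5  6  7  8  9
 l  4  4  4  4  4  5  6  7  8  9
 g  5  5  5  4  5  5  5  6  7  8
 b  6  6  6  5  5  6  6  6  7  8

8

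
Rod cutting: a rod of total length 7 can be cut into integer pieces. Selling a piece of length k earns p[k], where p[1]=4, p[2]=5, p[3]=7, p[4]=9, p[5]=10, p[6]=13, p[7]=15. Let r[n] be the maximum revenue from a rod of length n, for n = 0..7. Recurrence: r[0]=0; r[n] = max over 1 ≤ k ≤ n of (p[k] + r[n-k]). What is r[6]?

   n    0    1    2    3    4    5    6    7
r[n]    0    4    8   12   16   20   24   28

24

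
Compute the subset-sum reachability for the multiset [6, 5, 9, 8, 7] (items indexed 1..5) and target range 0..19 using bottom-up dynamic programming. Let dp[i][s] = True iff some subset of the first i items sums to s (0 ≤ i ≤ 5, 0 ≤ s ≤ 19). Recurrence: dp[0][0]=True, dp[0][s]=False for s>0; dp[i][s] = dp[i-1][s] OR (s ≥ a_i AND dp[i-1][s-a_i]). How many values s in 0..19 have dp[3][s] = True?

7

i\s   0   1   2   3   4   5   6   7   8   9  10  11  12  13  14  15  16  17  18  19
  0   T   F   F   F   F   F   F   F   F   F   F   F   F   F   F   F   F   F   F   F
  1   T   F   F   F   F   F   T   F   F   F   F   F   F   F   F   F   F   F   F   F
  2   T   F   F   F   F   T   T   F   F   F   F   T   F   F   F   F   F   F   F   F
  3   T   F   F   F   F   T   T   F   F   T   F   T   F   F   T   T   F   F   F   F
  4   T   F   F   F   F   T   T   F   T   T   F   T   F   T   T   T   F   T   F   T
  5   T   F   F   F   F   T   T   T   T   T   F   T   T   T   T   T   T   T   T   T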